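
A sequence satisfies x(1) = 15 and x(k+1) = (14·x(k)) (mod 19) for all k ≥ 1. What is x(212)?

11

x(1) = 15,  x(2) = 1,  x(3) = 14,  x(4) = 6,  x(5) = 8,  x(6) = 17,  x(7) = 10,  x(8) = 7,  x(9) = 3,  x(10) = 4,  x(11) = 18,  x(12) = 5,  x(13) = 13,  x(14) = 11,  x(15) = 2,  x(16) = 9,  x(17) = 12,  x(18) = 16,  x(19) = 15.
Since x(19) = x(1) = 15, the sequence is periodic with period 18.
(212 - 1) mod 18 = 13, so x(212) = x(14) = 11.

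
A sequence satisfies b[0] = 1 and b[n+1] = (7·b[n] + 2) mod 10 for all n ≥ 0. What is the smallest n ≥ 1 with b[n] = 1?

We have b[0] = 1,  b[1] = 9,  b[2] = 5,  b[3] = 7,  b[4] = 1.
The sequence repeats with period 4.
The value 1 next appears (with n ≥ 1) at b[4].

4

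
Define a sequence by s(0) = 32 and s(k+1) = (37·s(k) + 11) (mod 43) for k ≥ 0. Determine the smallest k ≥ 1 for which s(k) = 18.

s(0) = 32; s(1) = 34; s(2) = 22; s(3) = 8; s(4) = 6; s(5) = 18; s(6) = 32.
Since s(6) = s(0) = 32, the sequence is periodic with period 6.
The value 18 first appears (with k ≥ 1) at s(5).

5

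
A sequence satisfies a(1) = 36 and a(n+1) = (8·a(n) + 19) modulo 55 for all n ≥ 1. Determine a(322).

32

Listing terms: a(1) = 36; a(2) = 32; a(3) = 0; a(4) = 19; a(5) = 6; a(6) = 12; a(7) = 5; a(8) = 4; a(9) = 51; a(10) = 42; a(11) = 25; a(12) = 54; a(13) = 11; a(14) = 52; a(15) = 50; a(16) = 34; a(17) = 16; a(18) = 37; a(19) = 40; a(20) = 9; a(21) = 36.
The sequence repeats with period 20.
(322 - 1) mod 20 = 1, so a(322) = a(2) = 32.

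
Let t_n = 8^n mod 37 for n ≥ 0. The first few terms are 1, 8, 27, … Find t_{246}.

t_0 = 1; t_1 = 8; t_2 = 27; t_3 = 31; t_4 = 26; t_5 = 23; t_6 = 36; t_7 = 29; t_8 = 10; t_9 = 6; t_{10} = 11; t_{11} = 14; t_{12} = 1.
The sequence repeats with period 12.
(246 - 0) mod 12 = 6, so t_{246} = t_6 = 36.

36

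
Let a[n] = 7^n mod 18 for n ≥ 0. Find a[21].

Listing terms: a[0] = 1,  a[1] = 7,  a[2] = 13,  a[3] = 1.
The sequence repeats with period 3.
(21 - 0) mod 3 = 0, so a[21] = a[0] = 1.

1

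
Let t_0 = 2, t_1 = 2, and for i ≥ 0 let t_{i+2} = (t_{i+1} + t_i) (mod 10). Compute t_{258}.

t_0 = 2; t_1 = 2; t_2 = 4; t_3 = 6; t_4 = 0; t_5 = 6; t_6 = 6; t_7 = 2; t_8 = 8; t_9 = 0; t_{10} = 8; t_{11} = 8; t_{12} = 6; t_{13} = 4; t_{14} = 0; t_{15} = 4; t_{16} = 4; t_{17} = 8; t_{18} = 2; t_{19} = 0; t_{20} = 2; t_{21} = 2.
The sequence repeats with period 20.
So t_{258} = t_{0 + ((258-0) mod 20)} = t_{18} = 2.

2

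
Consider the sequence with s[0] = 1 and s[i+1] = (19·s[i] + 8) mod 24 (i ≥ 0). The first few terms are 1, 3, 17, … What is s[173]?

11

Listing terms: s[0] = 1,  s[1] = 3,  s[2] = 17,  s[3] = 19,  s[4] = 9,  s[5] = 11,  s[6] = 1.
The sequence repeats with period 6.
So s[173] = s[0 + ((173-0) mod 6)] = s[5] = 11.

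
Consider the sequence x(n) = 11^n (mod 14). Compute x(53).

9

Listing terms: x(1) = 11; x(2) = 9; x(3) = 1; x(4) = 11.
Since x(4) = x(1) = 11, the sequence is periodic with period 3.
So x(53) = x(1 + ((53-1) mod 3)) = x(2) = 9.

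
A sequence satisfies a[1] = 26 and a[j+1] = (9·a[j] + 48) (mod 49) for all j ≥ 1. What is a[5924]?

37

We have a[1] = 26,  a[2] = 37,  a[3] = 38,  a[4] = 47,  a[5] = 30,  a[6] = 24,  a[7] = 19,  a[8] = 23,  a[9] = 10,  a[10] = 40,  a[11] = 16,  a[12] = 45,  a[13] = 12,  a[14] = 9,  a[15] = 31,  a[16] = 33,  a[17] = 2,  a[18] = 17,  a[19] = 5,  a[20] = 44,  a[21] = 3,  a[22] = 26.
Since a[22] = a[1] = 26, the sequence is periodic with period 21.
(5924 - 1) mod 21 = 1, so a[5924] = a[2] = 37.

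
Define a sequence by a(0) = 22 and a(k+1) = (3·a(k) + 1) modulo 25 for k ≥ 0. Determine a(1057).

17

Listing terms: a(0) = 22,  a(1) = 17,  a(2) = 2,  a(3) = 7,  a(4) = 22.
Since a(4) = a(0) = 22, the sequence is periodic with period 4.
So a(1057) = a(0 + ((1057-0) mod 4)) = a(1) = 17.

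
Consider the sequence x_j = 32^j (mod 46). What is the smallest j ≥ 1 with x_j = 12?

Computing terms: x_0 = 1; x_1 = 32; x_2 = 12; x_3 = 16; x_4 = 6; x_5 = 8; x_6 = 26; x_7 = 4; x_8 = 36; x_9 = 2; x_{10} = 18; x_{11} = 24; x_{12} = 32.
Since x_{12} = x_1 = 32, the sequence is eventually periodic: after a pre-period of length 1 it cycles with period 11.
The value 12 first appears (with j ≥ 1) at x_2.

2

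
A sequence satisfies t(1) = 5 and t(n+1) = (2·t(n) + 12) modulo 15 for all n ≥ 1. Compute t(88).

4

We have t(1) = 5; t(2) = 7; t(3) = 11; t(4) = 4; t(5) = 5.
The sequence repeats with period 4.
(88 - 1) mod 4 = 3, so t(88) = t(4) = 4.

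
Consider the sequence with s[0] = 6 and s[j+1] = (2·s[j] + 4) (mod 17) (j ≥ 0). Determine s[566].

Listing terms: s[0] = 6,  s[1] = 16,  s[2] = 2,  s[3] = 8,  s[4] = 3,  s[5] = 10,  s[6] = 7,  s[7] = 1,  s[8] = 6.
The sequence repeats with period 8.
(566 - 0) mod 8 = 6, so s[566] = s[6] = 7.

7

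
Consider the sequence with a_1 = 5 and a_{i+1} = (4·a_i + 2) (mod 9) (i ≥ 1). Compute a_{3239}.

7

a_1 = 5; a_2 = 4; a_3 = 0; a_4 = 2; a_5 = 1; a_6 = 6; a_7 = 8; a_8 = 7; a_9 = 3; a_{10} = 5.
The sequence repeats with period 9.
So a_{3239} = a_{1 + ((3239-1) mod 9)} = a_8 = 7.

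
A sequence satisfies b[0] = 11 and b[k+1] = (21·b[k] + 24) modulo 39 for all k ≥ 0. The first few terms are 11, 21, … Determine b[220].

We have b[0] = 11; b[1] = 21; b[2] = 36; b[3] = 0; b[4] = 24; b[5] = 21.
Since b[5] = b[1] = 21, the sequence is eventually periodic: after a pre-period of length 1 it cycles with period 4.
For k ≥ 1, b[k] depends only on (k - 1) mod 4. (220 - 1) mod 4 = 3, so b[220] = b[4] = 24.

24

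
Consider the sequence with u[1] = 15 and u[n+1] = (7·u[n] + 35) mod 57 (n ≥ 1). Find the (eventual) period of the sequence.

We have u[1] = 15; u[2] = 26; u[3] = 46; u[4] = 15.
Since u[4] = u[1] = 15, the sequence is periodic with period 3.

3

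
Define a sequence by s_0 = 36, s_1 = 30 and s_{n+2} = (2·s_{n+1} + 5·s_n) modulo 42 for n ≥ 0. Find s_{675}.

Computing terms: s_0 = 36,  s_1 = 30,  s_2 = 30,  s_3 = 0,  s_4 = 24,  s_5 = 6,  s_6 = 6,  s_7 = 0,  s_8 = 30,  s_9 = 18,  s_{10} = 18,  s_{11} = 0,  s_{12} = 6,  s_{13} = 12,  s_{14} = 12,  s_{15} = 0,  s_{16} = 18,  s_{17} = 36,  s_{18} = 36,  s_{19} = 0,  s_{20} = 12,  s_{21} = 24,  s_{22} = 24,  s_{23} = 0,  s_{24} = 36,  s_{25} = 30.
Since (s_{24}, s_{25}) = (s_0, s_1) = (36, 30) (two consecutive terms determine the rest), the sequence is periodic with period 24.
(675 - 0) mod 24 = 3, so s_{675} = s_3 = 0.

0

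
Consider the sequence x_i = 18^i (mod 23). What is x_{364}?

x_0 = 1,  x_1 = 18,  x_2 = 2,  x_3 = 13,  x_4 = 4,  x_5 = 3,  x_6 = 8,  x_7 = 6,  x_8 = 16,  x_9 = 12,  x_{10} = 9,  x_{11} = 1.
The sequence repeats with period 11.
So x_{364} = x_{0 + ((364-0) mod 11)} = x_1 = 18.

18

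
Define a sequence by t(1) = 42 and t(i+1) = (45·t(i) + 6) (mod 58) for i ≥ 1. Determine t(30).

t(1) = 42, t(2) = 40, t(3) = 8, t(4) = 18, t(5) = 4, t(6) = 12, t(7) = 24, t(8) = 42.
The sequence repeats with period 7.
So t(30) = t(1 + ((30-1) mod 7)) = t(2) = 40.

40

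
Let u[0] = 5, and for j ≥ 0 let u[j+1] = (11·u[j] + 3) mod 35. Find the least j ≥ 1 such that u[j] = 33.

6

u[0] = 5; u[1] = 23; u[2] = 11; u[3] = 19; u[4] = 2; u[5] = 25; u[6] = 33; u[7] = 16; u[8] = 4; u[9] = 12; u[10] = 30; u[11] = 18; u[12] = 26; u[13] = 9; u[14] = 32; u[15] = 5.
Since u[15] = u[0] = 5, the sequence is periodic with period 15.
The value 33 first appears (with j ≥ 1) at u[6].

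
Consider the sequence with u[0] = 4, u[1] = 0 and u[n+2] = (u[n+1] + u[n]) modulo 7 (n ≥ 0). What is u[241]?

u[0] = 4; u[1] = 0; u[2] = 4; u[3] = 4; u[4] = 1; u[5] = 5; u[6] = 6; u[7] = 4; u[8] = 3; u[9] = 0; u[10] = 3; u[11] = 3; u[12] = 6; u[13] = 2; u[14] = 1; u[15] = 3; u[16] = 4; u[17] = 0.
The sequence repeats with period 16.
So u[241] = u[0 + ((241-0) mod 16)] = u[1] = 0.

0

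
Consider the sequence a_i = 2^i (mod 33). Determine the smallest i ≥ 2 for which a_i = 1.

10

a_1 = 2, a_2 = 4, a_3 = 8, a_4 = 16, a_5 = 32, a_6 = 31, a_7 = 29, a_8 = 25, a_9 = 17, a_{10} = 1, a_{11} = 2.
Since a_{11} = a_1 = 2, the sequence is periodic with period 10.
The value 1 first appears (with i ≥ 2) at a_{10}.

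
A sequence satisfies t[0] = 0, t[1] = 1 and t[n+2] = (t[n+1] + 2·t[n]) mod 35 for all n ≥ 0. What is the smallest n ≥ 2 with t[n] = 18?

11

Computing terms: t[0] = 0; t[1] = 1; t[2] = 1; t[3] = 3; t[4] = 5; t[5] = 11; t[6] = 21; t[7] = 8; t[8] = 15; t[9] = 31; t[10] = 26; t[11] = 18; t[12] = 0; t[13] = 1.
Since (t[12], t[13]) = (t[0], t[1]) = (0, 1) (two consecutive terms determine the rest), the sequence is periodic with period 12.
The value 18 first appears (with n ≥ 2) at t[11].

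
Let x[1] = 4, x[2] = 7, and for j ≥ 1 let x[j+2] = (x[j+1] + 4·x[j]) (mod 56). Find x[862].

27

We have x[1] = 4,  x[2] = 7,  x[3] = 23,  x[4] = 51,  x[5] = 31,  x[6] = 11,  x[7] = 23,  x[8] = 11,  x[9] = 47,  x[10] = 35,  x[11] = 55,  x[12] = 27,  x[13] = 23,  x[14] = 19,  x[15] = 55,  x[16] = 19,  x[17] = 15,  x[18] = 35,  x[19] = 39,  x[20] = 11,  x[21] = 55,  x[22] = 43,  x[23] = 39,  x[24] = 43,  x[25] = 31,  x[26] = 35,  x[27] = 47,  x[28] = 19,  x[29] = 39,  x[30] = 3,  x[31] = 47,  x[32] = 3,  x[33] = 23,  x[34] = 35,  x[35] = 15,  x[36] = 43,  x[37] = 47,  x[38] = 51,  x[39] = 15,  x[40] = 51,  x[41] = 55,  x[42] = 35,  x[43] = 31,  x[44] = 3,  x[45] = 15,  x[46] = 27,  x[47] = 31,  x[48] = 27,  x[49] = 39,  x[50] = 35,  x[51] = 23,  x[52] = 51.
Since (x[51], x[52]) = (x[3], x[4]) = (23, 51) (two consecutive terms determine the rest), the sequence is eventually periodic: after a pre-period of length 2 it cycles with period 48.
For j ≥ 3, x[j] depends only on (j - 3) mod 48. (862 - 3) mod 48 = 43, so x[862] = x[46] = 27.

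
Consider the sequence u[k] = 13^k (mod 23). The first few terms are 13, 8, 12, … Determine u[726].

u[1] = 13, u[2] = 8, u[3] = 12, u[4] = 18, u[5] = 4, u[6] = 6, u[7] = 9, u[8] = 2, u[9] = 3, u[10] = 16, u[11] = 1, u[12] = 13.
Since u[12] = u[1] = 13, the sequence is periodic with period 11.
So u[726] = u[1 + ((726-1) mod 11)] = u[11] = 1.

1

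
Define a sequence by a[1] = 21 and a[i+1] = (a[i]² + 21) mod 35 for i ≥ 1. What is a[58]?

a[1] = 21,  a[2] = 7,  a[3] = 0,  a[4] = 21.
The sequence repeats with period 3.
So a[58] = a[1 + ((58-1) mod 3)] = a[1] = 21.

21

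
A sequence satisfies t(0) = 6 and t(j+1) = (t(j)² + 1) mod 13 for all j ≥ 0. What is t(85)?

t(0) = 6; t(1) = 11; t(2) = 5; t(3) = 0; t(4) = 1; t(5) = 2; t(6) = 5.
Since t(6) = t(2) = 5, the sequence is eventually periodic: after a pre-period of length 2 it cycles with period 4.
For j ≥ 2, t(j) depends only on (j - 2) mod 4. (85 - 2) mod 4 = 3, so t(85) = t(5) = 2.

2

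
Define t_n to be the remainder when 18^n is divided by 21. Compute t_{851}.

Computing terms: t_1 = 18,  t_2 = 9,  t_3 = 15,  t_4 = 18.
Since t_4 = t_1 = 18, the sequence is periodic with period 3.
(851 - 1) mod 3 = 1, so t_{851} = t_2 = 9.

9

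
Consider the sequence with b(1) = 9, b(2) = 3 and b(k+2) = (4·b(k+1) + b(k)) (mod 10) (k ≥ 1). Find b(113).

9

Listing terms: b(1) = 9,  b(2) = 3,  b(3) = 1,  b(4) = 7,  b(5) = 9,  b(6) = 3.
The sequence repeats with period 4.
(113 - 1) mod 4 = 0, so b(113) = b(1) = 9.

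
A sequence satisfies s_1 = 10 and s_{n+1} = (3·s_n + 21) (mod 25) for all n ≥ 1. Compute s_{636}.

s_1 = 10,  s_2 = 1,  s_3 = 24,  s_4 = 18,  s_5 = 0,  s_6 = 21,  s_7 = 9,  s_8 = 23,  s_9 = 15,  s_{10} = 16,  s_{11} = 19,  s_{12} = 3,  s_{13} = 5,  s_{14} = 11,  s_{15} = 4,  s_{16} = 8,  s_{17} = 20,  s_{18} = 6,  s_{19} = 14,  s_{20} = 13,  s_{21} = 10.
The sequence repeats with period 20.
(636 - 1) mod 20 = 15, so s_{636} = s_{16} = 8.

8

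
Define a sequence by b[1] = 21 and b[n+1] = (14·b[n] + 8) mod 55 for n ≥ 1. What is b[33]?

We have b[1] = 21,  b[2] = 27,  b[3] = 1,  b[4] = 22,  b[5] = 41,  b[6] = 32,  b[7] = 16,  b[8] = 12,  b[9] = 11,  b[10] = 52,  b[11] = 21.
The sequence repeats with period 10.
So b[33] = b[1 + ((33-1) mod 10)] = b[3] = 1.

1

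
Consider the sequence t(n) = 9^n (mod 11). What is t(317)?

t(1) = 9,  t(2) = 4,  t(3) = 3,  t(4) = 5,  t(5) = 1,  t(6) = 9.
Since t(6) = t(1) = 9, the sequence is periodic with period 5.
So t(317) = t(1 + ((317-1) mod 5)) = t(2) = 4.

4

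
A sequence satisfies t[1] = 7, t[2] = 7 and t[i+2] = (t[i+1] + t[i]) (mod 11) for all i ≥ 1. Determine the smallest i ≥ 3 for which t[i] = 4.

We have t[1] = 7, t[2] = 7, t[3] = 3, t[4] = 10, t[5] = 2, t[6] = 1, t[7] = 3, t[8] = 4, t[9] = 7, t[10] = 0, t[11] = 7, t[12] = 7.
Since (t[11], t[12]) = (t[1], t[2]) = (7, 7) (two consecutive terms determine the rest), the sequence is periodic with period 10.
The value 4 first appears (with i ≥ 3) at t[8].

8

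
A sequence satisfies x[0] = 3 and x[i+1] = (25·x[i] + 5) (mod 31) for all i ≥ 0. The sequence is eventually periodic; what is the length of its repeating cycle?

3

Computing terms: x[0] = 3,  x[1] = 18,  x[2] = 21,  x[3] = 3.
Since x[3] = x[0] = 3, the sequence is periodic with period 3.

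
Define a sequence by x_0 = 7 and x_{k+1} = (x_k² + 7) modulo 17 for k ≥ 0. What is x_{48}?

Listing terms: x_0 = 7, x_1 = 5, x_2 = 15, x_3 = 11, x_4 = 9, x_5 = 3, x_6 = 16, x_7 = 8, x_8 = 3.
Since x_8 = x_5 = 3, the sequence is eventually periodic: after a pre-period of length 5 it cycles with period 3.
For k ≥ 5, x_k depends only on (k - 5) mod 3. (48 - 5) mod 3 = 1, so x_{48} = x_6 = 16.

16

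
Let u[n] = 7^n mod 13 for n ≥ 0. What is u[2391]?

5

We have u[0] = 1; u[1] = 7; u[2] = 10; u[3] = 5; u[4] = 9; u[5] = 11; u[6] = 12; u[7] = 6; u[8] = 3; u[9] = 8; u[10] = 4; u[11] = 2; u[12] = 1.
The sequence repeats with period 12.
(2391 - 0) mod 12 = 3, so u[2391] = u[3] = 5.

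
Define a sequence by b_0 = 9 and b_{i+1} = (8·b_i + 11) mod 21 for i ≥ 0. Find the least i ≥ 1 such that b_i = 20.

Computing terms: b_0 = 9, b_1 = 20, b_2 = 3, b_3 = 14, b_4 = 18, b_5 = 8, b_6 = 12, b_7 = 2, b_8 = 6, b_9 = 17, b_{10} = 0, b_{11} = 11, b_{12} = 15, b_{13} = 5, b_{14} = 9.
The sequence repeats with period 14.
The value 20 first appears (with i ≥ 1) at b_1.

1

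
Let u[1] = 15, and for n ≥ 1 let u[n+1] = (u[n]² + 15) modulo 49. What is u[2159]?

Listing terms: u[1] = 15,  u[2] = 44,  u[3] = 40,  u[4] = 47,  u[5] = 19,  u[6] = 33,  u[7] = 26,  u[8] = 5,  u[9] = 40.
Since u[9] = u[3] = 40, the sequence is eventually periodic: after a pre-period of length 2 it cycles with period 6.
For n ≥ 3, u[n] depends only on (n - 3) mod 6. (2159 - 3) mod 6 = 2, so u[2159] = u[5] = 19.

19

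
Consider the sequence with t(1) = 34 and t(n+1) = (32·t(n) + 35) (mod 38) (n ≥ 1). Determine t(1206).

t(1) = 34; t(2) = 21; t(3) = 23; t(4) = 11; t(5) = 7; t(6) = 31; t(7) = 1; t(8) = 29; t(9) = 13; t(10) = 33; t(11) = 27; t(12) = 25; t(13) = 37; t(14) = 3; t(15) = 17; t(16) = 9; t(17) = 19; t(18) = 35; t(19) = 15; t(20) = 21.
Since t(20) = t(2) = 21, the sequence is eventually periodic: after a pre-period of length 1 it cycles with period 18.
For n ≥ 2, t(n) depends only on (n - 2) mod 18. (1206 - 2) mod 18 = 16, so t(1206) = t(18) = 35.

35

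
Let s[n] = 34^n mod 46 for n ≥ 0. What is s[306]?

4

Computing terms: s[0] = 1; s[1] = 34; s[2] = 6; s[3] = 20; s[4] = 36; s[5] = 28; s[6] = 32; s[7] = 30; s[8] = 8; s[9] = 42; s[10] = 2; s[11] = 22; s[12] = 12; s[13] = 40; s[14] = 26; s[15] = 10; s[16] = 18; s[17] = 14; s[18] = 16; s[19] = 38; s[20] = 4; s[21] = 44; s[22] = 24; s[23] = 34.
Since s[23] = s[1] = 34, the sequence is eventually periodic: after a pre-period of length 1 it cycles with period 22.
For n ≥ 1, s[n] depends only on (n - 1) mod 22. (306 - 1) mod 22 = 19, so s[306] = s[20] = 4.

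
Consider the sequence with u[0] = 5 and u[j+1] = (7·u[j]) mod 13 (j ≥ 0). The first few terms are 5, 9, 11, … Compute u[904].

6

Computing terms: u[0] = 5,  u[1] = 9,  u[2] = 11,  u[3] = 12,  u[4] = 6,  u[5] = 3,  u[6] = 8,  u[7] = 4,  u[8] = 2,  u[9] = 1,  u[10] = 7,  u[11] = 10,  u[12] = 5.
Since u[12] = u[0] = 5, the sequence is periodic with period 12.
So u[904] = u[0 + ((904-0) mod 12)] = u[4] = 6.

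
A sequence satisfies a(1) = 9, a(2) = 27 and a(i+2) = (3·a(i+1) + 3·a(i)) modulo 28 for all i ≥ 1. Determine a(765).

16

Listing terms: a(1) = 9,  a(2) = 27,  a(3) = 24,  a(4) = 13,  a(5) = 27,  a(6) = 8,  a(7) = 21,  a(8) = 3,  a(9) = 16,  a(10) = 1,  a(11) = 23,  a(12) = 16,  a(13) = 5,  a(14) = 7,  a(15) = 8,  a(16) = 17,  a(17) = 19,  a(18) = 24,  a(19) = 17,  a(20) = 11,  a(21) = 0,  a(22) = 5,  a(23) = 15,  a(24) = 4,  a(25) = 1,  a(26) = 15,  a(27) = 20,  a(28) = 21,  a(29) = 11,  a(30) = 12,  a(31) = 13,  a(32) = 19,  a(33) = 12,  a(34) = 9,  a(35) = 7,  a(36) = 20,  a(37) = 25,  a(38) = 23,  a(39) = 4,  a(40) = 25,  a(41) = 3,  a(42) = 0,  a(43) = 9,  a(44) = 27.
Since (a(43), a(44)) = (a(1), a(2)) = (9, 27) (two consecutive terms determine the rest), the sequence is periodic with period 42.
So a(765) = a(1 + ((765-1) mod 42)) = a(9) = 16.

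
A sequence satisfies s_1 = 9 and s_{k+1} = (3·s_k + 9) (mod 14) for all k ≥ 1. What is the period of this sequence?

6

Computing terms: s_1 = 9, s_2 = 8, s_3 = 5, s_4 = 10, s_5 = 11, s_6 = 0, s_7 = 9.
The sequence repeats with period 6.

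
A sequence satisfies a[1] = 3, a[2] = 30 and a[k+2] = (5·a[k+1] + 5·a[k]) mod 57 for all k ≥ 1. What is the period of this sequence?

18

Computing terms: a[1] = 3,  a[2] = 30,  a[3] = 51,  a[4] = 6,  a[5] = 0,  a[6] = 30,  a[7] = 36,  a[8] = 45,  a[9] = 6,  a[10] = 27,  a[11] = 51,  a[12] = 48,  a[13] = 39,  a[14] = 36,  a[15] = 33,  a[16] = 3,  a[17] = 9,  a[18] = 3,  a[19] = 3,  a[20] = 30.
Since (a[19], a[20]) = (a[1], a[2]) = (3, 30) (two consecutive terms determine the rest), the sequence is periodic with period 18.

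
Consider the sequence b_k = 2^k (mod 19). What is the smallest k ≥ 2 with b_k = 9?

Listing terms: b_1 = 2, b_2 = 4, b_3 = 8, b_4 = 16, b_5 = 13, b_6 = 7, b_7 = 14, b_8 = 9, b_9 = 18, b_{10} = 17, b_{11} = 15, b_{12} = 11, b_{13} = 3, b_{14} = 6, b_{15} = 12, b_{16} = 5, b_{17} = 10, b_{18} = 1, b_{19} = 2.
The sequence repeats with period 18.
The value 9 first appears (with k ≥ 2) at b_8.

8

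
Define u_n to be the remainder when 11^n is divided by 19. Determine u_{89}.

7

Listing terms: u_0 = 1; u_1 = 11; u_2 = 7; u_3 = 1.
Since u_3 = u_0 = 1, the sequence is periodic with period 3.
(89 - 0) mod 3 = 2, so u_{89} = u_2 = 7.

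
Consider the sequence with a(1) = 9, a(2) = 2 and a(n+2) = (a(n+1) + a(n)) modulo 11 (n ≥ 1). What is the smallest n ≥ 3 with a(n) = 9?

Computing terms: a(1) = 9,  a(2) = 2,  a(3) = 0,  a(4) = 2,  a(5) = 2,  a(6) = 4,  a(7) = 6,  a(8) = 10,  a(9) = 5,  a(10) = 4,  a(11) = 9,  a(12) = 2.
Since (a(11), a(12)) = (a(1), a(2)) = (9, 2) (two consecutive terms determine the rest), the sequence is periodic with period 10.
The value 9 next appears (with n ≥ 3) at a(11).

11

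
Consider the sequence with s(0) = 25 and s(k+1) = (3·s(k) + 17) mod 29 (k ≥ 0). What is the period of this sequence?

Listing terms: s(0) = 25; s(1) = 5; s(2) = 3; s(3) = 26; s(4) = 8; s(5) = 12; s(6) = 24; s(7) = 2; s(8) = 23; s(9) = 28; s(10) = 14; s(11) = 1; s(12) = 20; s(13) = 19; s(14) = 16; s(15) = 7; s(16) = 9; s(17) = 15; s(18) = 4; s(19) = 0; s(20) = 17; s(21) = 10; s(22) = 18; s(23) = 13; s(24) = 27; s(25) = 11; s(26) = 21; s(27) = 22; s(28) = 25.
The sequence repeats with period 28.

28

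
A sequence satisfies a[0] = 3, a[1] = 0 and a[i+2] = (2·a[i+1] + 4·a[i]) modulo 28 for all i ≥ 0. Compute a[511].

We have a[0] = 3, a[1] = 0, a[2] = 12, a[3] = 24, a[4] = 12, a[5] = 8, a[6] = 8, a[7] = 20, a[8] = 16, a[9] = 0, a[10] = 8, a[11] = 16, a[12] = 8, a[13] = 24, a[14] = 24, a[15] = 4, a[16] = 20, a[17] = 0, a[18] = 24, a[19] = 20, a[20] = 24, a[21] = 16, a[22] = 16, a[23] = 12, a[24] = 4, a[25] = 0, a[26] = 16, a[27] = 4, a[28] = 16, a[29] = 20, a[30] = 20, a[31] = 8, a[32] = 12, a[33] = 0, a[34] = 20, a[35] = 12, a[36] = 20, a[37] = 4, a[38] = 4, a[39] = 24, a[40] = 8, a[41] = 0, a[42] = 4, a[43] = 8, a[44] = 4, a[45] = 12, a[46] = 12, a[47] = 16, a[48] = 24, a[49] = 0, a[50] = 12.
Since (a[49], a[50]) = (a[1], a[2]) = (0, 12) (two consecutive terms determine the rest), the sequence is eventually periodic: after a pre-period of length 1 it cycles with period 48.
For i ≥ 1, a[i] depends only on (i - 1) mod 48. (511 - 1) mod 48 = 30, so a[511] = a[31] = 8.

8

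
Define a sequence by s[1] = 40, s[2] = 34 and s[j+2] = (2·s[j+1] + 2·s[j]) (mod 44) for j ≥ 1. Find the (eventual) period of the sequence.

We have s[1] = 40; s[2] = 34; s[3] = 16; s[4] = 12; s[5] = 12; s[6] = 4; s[7] = 32; s[8] = 28; s[9] = 32; s[10] = 32; s[11] = 40; s[12] = 12; s[13] = 16; s[14] = 12.
Since (s[13], s[14]) = (s[3], s[4]) = (16, 12) (two consecutive terms determine the rest), the sequence is eventually periodic: after a pre-period of length 2 it cycles with period 10.

10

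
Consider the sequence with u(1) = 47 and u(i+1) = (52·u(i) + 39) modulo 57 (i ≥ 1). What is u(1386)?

44

Computing terms: u(1) = 47, u(2) = 32, u(3) = 50, u(4) = 17, u(5) = 11, u(6) = 41, u(7) = 5, u(8) = 14, u(9) = 26, u(10) = 23, u(11) = 38, u(12) = 20, u(13) = 53, u(14) = 2, u(15) = 29, u(16) = 8, u(17) = 56, u(18) = 44, u(19) = 47.
The sequence repeats with period 18.
(1386 - 1) mod 18 = 17, so u(1386) = u(18) = 44.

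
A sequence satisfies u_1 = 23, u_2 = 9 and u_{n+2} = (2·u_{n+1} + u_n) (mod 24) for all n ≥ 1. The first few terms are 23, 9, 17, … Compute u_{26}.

9

Listing terms: u_1 = 23; u_2 = 9; u_3 = 17; u_4 = 19; u_5 = 7; u_6 = 9; u_7 = 1; u_8 = 11; u_9 = 23; u_{10} = 9.
The sequence repeats with period 8.
(26 - 1) mod 8 = 1, so u_{26} = u_2 = 9.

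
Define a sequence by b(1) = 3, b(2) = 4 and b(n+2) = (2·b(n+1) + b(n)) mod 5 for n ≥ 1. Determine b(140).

b(1) = 3; b(2) = 4; b(3) = 1; b(4) = 1; b(5) = 3; b(6) = 2; b(7) = 2; b(8) = 1; b(9) = 4; b(10) = 4; b(11) = 2; b(12) = 3; b(13) = 3; b(14) = 4.
The sequence repeats with period 12.
So b(140) = b(1 + ((140-1) mod 12)) = b(8) = 1.

1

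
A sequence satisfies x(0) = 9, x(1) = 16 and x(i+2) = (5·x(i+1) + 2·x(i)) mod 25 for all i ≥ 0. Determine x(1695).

18

Computing terms: x(0) = 9, x(1) = 16, x(2) = 23, x(3) = 22, x(4) = 6, x(5) = 24, x(6) = 7, x(7) = 8, x(8) = 4, x(9) = 11, x(10) = 13, x(11) = 12, x(12) = 11, x(13) = 4, x(14) = 17, x(15) = 18, x(16) = 24, x(17) = 6, x(18) = 3, x(19) = 2, x(20) = 16, x(21) = 9, x(22) = 2, x(23) = 3, x(24) = 19, x(25) = 1, x(26) = 18, x(27) = 17, x(28) = 21, x(29) = 14, x(30) = 12, x(31) = 13, x(32) = 14, x(33) = 21, x(34) = 8, x(35) = 7, x(36) = 1, x(37) = 19, x(38) = 22, x(39) = 23, x(40) = 9, x(41) = 16.
Since (x(40), x(41)) = (x(0), x(1)) = (9, 16) (two consecutive terms determine the rest), the sequence is periodic with period 40.
So x(1695) = x(0 + ((1695-0) mod 40)) = x(15) = 18.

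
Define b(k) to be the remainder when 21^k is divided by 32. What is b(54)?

9

Listing terms: b(0) = 1, b(1) = 21, b(2) = 25, b(3) = 13, b(4) = 17, b(5) = 5, b(6) = 9, b(7) = 29, b(8) = 1.
The sequence repeats with period 8.
So b(54) = b(0 + ((54-0) mod 8)) = b(6) = 9.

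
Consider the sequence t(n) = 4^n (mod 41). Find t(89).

Computing terms: t(0) = 1, t(1) = 4, t(2) = 16, t(3) = 23, t(4) = 10, t(5) = 40, t(6) = 37, t(7) = 25, t(8) = 18, t(9) = 31, t(10) = 1.
Since t(10) = t(0) = 1, the sequence is periodic with period 10.
So t(89) = t(0 + ((89-0) mod 10)) = t(9) = 31.

31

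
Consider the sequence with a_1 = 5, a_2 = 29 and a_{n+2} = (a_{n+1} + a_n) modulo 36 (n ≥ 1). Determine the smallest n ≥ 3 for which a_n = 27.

We have a_1 = 5,  a_2 = 29,  a_3 = 34,  a_4 = 27,  a_5 = 25,  a_6 = 16,  a_7 = 5,  a_8 = 21,  a_9 = 26,  a_{10} = 11,  a_{11} = 1,  a_{12} = 12,  a_{13} = 13,  a_{14} = 25,  a_{15} = 2,  a_{16} = 27,  a_{17} = 29,  a_{18} = 20,  a_{19} = 13,  a_{20} = 33,  a_{21} = 10,  a_{22} = 7,  a_{23} = 17,  a_{24} = 24,  a_{25} = 5,  a_{26} = 29.
The sequence repeats with period 24.
The value 27 first appears (with n ≥ 3) at a_4.

4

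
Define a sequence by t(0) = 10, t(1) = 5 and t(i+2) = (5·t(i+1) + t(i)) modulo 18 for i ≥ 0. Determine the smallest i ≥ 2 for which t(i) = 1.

8

Computing terms: t(0) = 10; t(1) = 5; t(2) = 17; t(3) = 0; t(4) = 17; t(5) = 13; t(6) = 10; t(7) = 9; t(8) = 1; t(9) = 14; t(10) = 17; t(11) = 9; t(12) = 8; t(13) = 13; t(14) = 1; t(15) = 0; t(16) = 1; t(17) = 5; t(18) = 8; t(19) = 9; t(20) = 17; t(21) = 4; t(22) = 1; t(23) = 9; t(24) = 10; t(25) = 5.
Since (t(24), t(25)) = (t(0), t(1)) = (10, 5) (two consecutive terms determine the rest), the sequence is periodic with period 24.
The value 1 first appears (with i ≥ 2) at t(8).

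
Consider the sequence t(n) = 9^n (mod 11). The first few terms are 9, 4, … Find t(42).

Listing terms: t(1) = 9; t(2) = 4; t(3) = 3; t(4) = 5; t(5) = 1; t(6) = 9.
The sequence repeats with period 5.
So t(42) = t(1 + ((42-1) mod 5)) = t(2) = 4.

4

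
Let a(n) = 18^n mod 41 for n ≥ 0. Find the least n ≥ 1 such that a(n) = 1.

Listing terms: a(0) = 1,  a(1) = 18,  a(2) = 37,  a(3) = 10,  a(4) = 16,  a(5) = 1.
The sequence repeats with period 5.
The value 1 next appears (with n ≥ 1) at a(5).

5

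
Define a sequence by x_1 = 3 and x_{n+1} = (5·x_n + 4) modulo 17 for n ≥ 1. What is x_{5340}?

Computing terms: x_1 = 3; x_2 = 2; x_3 = 14; x_4 = 6; x_5 = 0; x_6 = 4; x_7 = 7; x_8 = 5; x_9 = 12; x_{10} = 13; x_{11} = 1; x_{12} = 9; x_{13} = 15; x_{14} = 11; x_{15} = 8; x_{16} = 10; x_{17} = 3.
The sequence repeats with period 16.
So x_{5340} = x_{1 + ((5340-1) mod 16)} = x_{12} = 9.

9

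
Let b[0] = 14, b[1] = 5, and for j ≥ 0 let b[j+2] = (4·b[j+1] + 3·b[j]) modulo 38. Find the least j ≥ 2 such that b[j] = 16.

b[0] = 14,  b[1] = 5,  b[2] = 24,  b[3] = 35,  b[4] = 22,  b[5] = 3,  b[6] = 2,  b[7] = 17,  b[8] = 36,  b[9] = 5,  b[10] = 14,  b[11] = 33,  b[12] = 22,  b[13] = 35,  b[14] = 16,  b[15] = 17,  b[16] = 2,  b[17] = 21,  b[18] = 14,  b[19] = 5.
The sequence repeats with period 18.
The value 16 first appears (with j ≥ 2) at b[14].

14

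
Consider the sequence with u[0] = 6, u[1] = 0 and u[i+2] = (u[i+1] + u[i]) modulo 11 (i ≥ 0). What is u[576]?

We have u[0] = 6,  u[1] = 0,  u[2] = 6,  u[3] = 6,  u[4] = 1,  u[5] = 7,  u[6] = 8,  u[7] = 4,  u[8] = 1,  u[9] = 5,  u[10] = 6,  u[11] = 0.
The sequence repeats with period 10.
So u[576] = u[0 + ((576-0) mod 10)] = u[6] = 8.

8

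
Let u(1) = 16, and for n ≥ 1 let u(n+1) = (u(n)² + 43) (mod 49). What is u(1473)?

u(1) = 16; u(2) = 5; u(3) = 19; u(4) = 12; u(5) = 40; u(6) = 26; u(7) = 33; u(8) = 5.
Since u(8) = u(2) = 5, the sequence is eventually periodic: after a pre-period of length 1 it cycles with period 6.
For n ≥ 2, u(n) depends only on (n - 2) mod 6. (1473 - 2) mod 6 = 1, so u(1473) = u(3) = 19.

19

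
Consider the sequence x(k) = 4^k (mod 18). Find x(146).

16

Listing terms: x(0) = 1, x(1) = 4, x(2) = 16, x(3) = 10, x(4) = 4.
Since x(4) = x(1) = 4, the sequence is eventually periodic: after a pre-period of length 1 it cycles with period 3.
For k ≥ 1, x(k) depends only on (k - 1) mod 3. (146 - 1) mod 3 = 1, so x(146) = x(2) = 16.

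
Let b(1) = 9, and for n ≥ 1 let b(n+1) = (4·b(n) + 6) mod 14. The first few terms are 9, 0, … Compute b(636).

Listing terms: b(1) = 9,  b(2) = 0,  b(3) = 6,  b(4) = 2,  b(5) = 0.
Since b(5) = b(2) = 0, the sequence is eventually periodic: after a pre-period of length 1 it cycles with period 3.
For n ≥ 2, b(n) depends only on (n - 2) mod 3. (636 - 2) mod 3 = 1, so b(636) = b(3) = 6.

6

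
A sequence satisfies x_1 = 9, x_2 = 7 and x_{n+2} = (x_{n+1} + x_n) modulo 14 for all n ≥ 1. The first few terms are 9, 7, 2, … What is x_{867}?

2

We have x_1 = 9, x_2 = 7, x_3 = 2, x_4 = 9, x_5 = 11, x_6 = 6, x_7 = 3, x_8 = 9, x_9 = 12, x_{10} = 7, x_{11} = 5, x_{12} = 12, x_{13} = 3, x_{14} = 1, x_{15} = 4, x_{16} = 5, x_{17} = 9, x_{18} = 0, x_{19} = 9, x_{20} = 9, x_{21} = 4, x_{22} = 13, x_{23} = 3, x_{24} = 2, x_{25} = 5, x_{26} = 7, x_{27} = 12, x_{28} = 5, x_{29} = 3, x_{30} = 8, x_{31} = 11, x_{32} = 5, x_{33} = 2, x_{34} = 7, x_{35} = 9, x_{36} = 2, x_{37} = 11, x_{38} = 13, x_{39} = 10, x_{40} = 9, x_{41} = 5, x_{42} = 0, x_{43} = 5, x_{44} = 5, x_{45} = 10, x_{46} = 1, x_{47} = 11, x_{48} = 12, x_{49} = 9, x_{50} = 7.
Since (x_{49}, x_{50}) = (x_1, x_2) = (9, 7) (two consecutive terms determine the rest), the sequence is periodic with period 48.
So x_{867} = x_{1 + ((867-1) mod 48)} = x_3 = 2.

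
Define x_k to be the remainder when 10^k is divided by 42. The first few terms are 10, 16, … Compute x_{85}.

We have x_1 = 10,  x_2 = 16,  x_3 = 34,  x_4 = 4,  x_5 = 40,  x_6 = 22,  x_7 = 10.
Since x_7 = x_1 = 10, the sequence is periodic with period 6.
So x_{85} = x_{1 + ((85-1) mod 6)} = x_1 = 10.

10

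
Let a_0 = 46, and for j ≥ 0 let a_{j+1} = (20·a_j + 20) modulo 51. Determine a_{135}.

28

a_0 = 46,  a_1 = 22,  a_2 = 1,  a_3 = 40,  a_4 = 4,  a_5 = 49,  a_6 = 31,  a_7 = 28,  a_8 = 19,  a_9 = 43,  a_{10} = 13,  a_{11} = 25,  a_{12} = 10,  a_{13} = 16,  a_{14} = 34,  a_{15} = 37,  a_{16} = 46.
Since a_{16} = a_0 = 46, the sequence is periodic with period 16.
So a_{135} = a_{0 + ((135-0) mod 16)} = a_7 = 28.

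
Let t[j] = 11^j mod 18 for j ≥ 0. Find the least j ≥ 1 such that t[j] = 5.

Listing terms: t[0] = 1; t[1] = 11; t[2] = 13; t[3] = 17; t[4] = 7; t[5] = 5; t[6] = 1.
Since t[6] = t[0] = 1, the sequence is periodic with period 6.
The value 5 first appears (with j ≥ 1) at t[5].

5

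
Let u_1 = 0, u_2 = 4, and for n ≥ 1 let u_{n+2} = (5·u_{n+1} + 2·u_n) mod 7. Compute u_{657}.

Computing terms: u_1 = 0, u_2 = 4, u_3 = 6, u_4 = 3, u_5 = 6, u_6 = 1, u_7 = 3, u_8 = 3, u_9 = 0, u_{10} = 6, u_{11} = 2, u_{12} = 1, u_{13} = 2, u_{14} = 5, u_{15} = 1, u_{16} = 1, u_{17} = 0, u_{18} = 2, u_{19} = 3, u_{20} = 5, u_{21} = 3, u_{22} = 4, u_{23} = 5, u_{24} = 5, u_{25} = 0, u_{26} = 3, u_{27} = 1, u_{28} = 4, u_{29} = 1, u_{30} = 6, u_{31} = 4, u_{32} = 4, u_{33} = 0, u_{34} = 1, u_{35} = 5, u_{36} = 6, u_{37} = 5, u_{38} = 2, u_{39} = 6, u_{40} = 6, u_{41} = 0, u_{42} = 5, u_{43} = 4, u_{44} = 2, u_{45} = 4, u_{46} = 3, u_{47} = 2, u_{48} = 2, u_{49} = 0, u_{50} = 4.
Since (u_{49}, u_{50}) = (u_1, u_2) = (0, 4) (two consecutive terms determine the rest), the sequence is periodic with period 48.
So u_{657} = u_{1 + ((657-1) mod 48)} = u_{33} = 0.

0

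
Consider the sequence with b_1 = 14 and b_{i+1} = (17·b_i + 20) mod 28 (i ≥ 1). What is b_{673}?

14

b_1 = 14,  b_2 = 6,  b_3 = 10,  b_4 = 22,  b_5 = 2,  b_6 = 26,  b_7 = 14.
The sequence repeats with period 6.
So b_{673} = b_{1 + ((673-1) mod 6)} = b_1 = 14.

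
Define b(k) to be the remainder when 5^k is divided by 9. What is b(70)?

4

b(0) = 1,  b(1) = 5,  b(2) = 7,  b(3) = 8,  b(4) = 4,  b(5) = 2,  b(6) = 1.
Since b(6) = b(0) = 1, the sequence is periodic with period 6.
(70 - 0) mod 6 = 4, so b(70) = b(4) = 4.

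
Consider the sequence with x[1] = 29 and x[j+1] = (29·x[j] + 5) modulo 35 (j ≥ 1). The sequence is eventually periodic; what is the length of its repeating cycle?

x[1] = 29, x[2] = 6, x[3] = 4, x[4] = 16, x[5] = 14, x[6] = 26, x[7] = 24, x[8] = 1, x[9] = 34, x[10] = 11, x[11] = 9, x[12] = 21, x[13] = 19, x[14] = 31, x[15] = 29.
Since x[15] = x[1] = 29, the sequence is periodic with period 14.

14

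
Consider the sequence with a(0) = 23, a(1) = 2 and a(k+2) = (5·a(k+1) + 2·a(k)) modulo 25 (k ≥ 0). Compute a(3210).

11

a(0) = 23; a(1) = 2; a(2) = 6; a(3) = 9; a(4) = 7; a(5) = 3; a(6) = 4; a(7) = 1; a(8) = 13; a(9) = 17; a(10) = 11; a(11) = 14; a(12) = 17; a(13) = 13; a(14) = 24; a(15) = 21; a(16) = 3; a(17) = 7; a(18) = 16; a(19) = 19; a(20) = 2; a(21) = 23; a(22) = 19; a(23) = 16; a(24) = 18; a(25) = 22; a(26) = 21; a(27) = 24; a(28) = 12; a(29) = 8; a(30) = 14; a(31) = 11; a(32) = 8; a(33) = 12; a(34) = 1; a(35) = 4; a(36) = 22; a(37) = 18; a(38) = 9; a(39) = 6; a(40) = 23; a(41) = 2.
Since (a(40), a(41)) = (a(0), a(1)) = (23, 2) (two consecutive terms determine the rest), the sequence is periodic with period 40.
(3210 - 0) mod 40 = 10, so a(3210) = a(10) = 11.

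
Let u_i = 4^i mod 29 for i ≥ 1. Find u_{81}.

5

Computing terms: u_1 = 4; u_2 = 16; u_3 = 6; u_4 = 24; u_5 = 9; u_6 = 7; u_7 = 28; u_8 = 25; u_9 = 13; u_{10} = 23; u_{11} = 5; u_{12} = 20; u_{13} = 22; u_{14} = 1; u_{15} = 4.
The sequence repeats with period 14.
So u_{81} = u_{1 + ((81-1) mod 14)} = u_{11} = 5.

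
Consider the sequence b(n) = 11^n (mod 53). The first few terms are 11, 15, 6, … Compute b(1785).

40

b(1) = 11,  b(2) = 15,  b(3) = 6,  b(4) = 13,  b(5) = 37,  b(6) = 36,  b(7) = 25,  b(8) = 10,  b(9) = 4,  b(10) = 44,  b(11) = 7,  b(12) = 24,  b(13) = 52,  b(14) = 42,  b(15) = 38,  b(16) = 47,  b(17) = 40,  b(18) = 16,  b(19) = 17,  b(20) = 28,  b(21) = 43,  b(22) = 49,  b(23) = 9,  b(24) = 46,  b(25) = 29,  b(26) = 1,  b(27) = 11.
Since b(27) = b(1) = 11, the sequence is periodic with period 26.
(1785 - 1) mod 26 = 16, so b(1785) = b(17) = 40.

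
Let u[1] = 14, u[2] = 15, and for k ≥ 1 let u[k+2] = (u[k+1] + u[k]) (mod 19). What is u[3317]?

16

u[1] = 14; u[2] = 15; u[3] = 10; u[4] = 6; u[5] = 16; u[6] = 3; u[7] = 0; u[8] = 3; u[9] = 3; u[10] = 6; u[11] = 9; u[12] = 15; u[13] = 5; u[14] = 1; u[15] = 6; u[16] = 7; u[17] = 13; u[18] = 1; u[19] = 14; u[20] = 15.
The sequence repeats with period 18.
So u[3317] = u[1 + ((3317-1) mod 18)] = u[5] = 16.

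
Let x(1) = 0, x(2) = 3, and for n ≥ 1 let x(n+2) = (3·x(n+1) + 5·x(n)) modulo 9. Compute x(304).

x(1) = 0; x(2) = 3; x(3) = 0; x(4) = 6; x(5) = 0; x(6) = 3.
The sequence repeats with period 4.
(304 - 1) mod 4 = 3, so x(304) = x(4) = 6.

6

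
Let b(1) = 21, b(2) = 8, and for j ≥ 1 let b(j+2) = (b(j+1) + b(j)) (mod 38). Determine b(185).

28

Computing terms: b(1) = 21; b(2) = 8; b(3) = 29; b(4) = 37; b(5) = 28; b(6) = 27; b(7) = 17; b(8) = 6; b(9) = 23; b(10) = 29; b(11) = 14; b(12) = 5; b(13) = 19; b(14) = 24; b(15) = 5; b(16) = 29; b(17) = 34; b(18) = 25; b(19) = 21; b(20) = 8.
The sequence repeats with period 18.
(185 - 1) mod 18 = 4, so b(185) = b(5) = 28.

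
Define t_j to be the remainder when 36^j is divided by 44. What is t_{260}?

Computing terms: t_1 = 36,  t_2 = 20,  t_3 = 16,  t_4 = 4,  t_5 = 12,  t_6 = 36.
The sequence repeats with period 5.
(260 - 1) mod 5 = 4, so t_{260} = t_5 = 12.

12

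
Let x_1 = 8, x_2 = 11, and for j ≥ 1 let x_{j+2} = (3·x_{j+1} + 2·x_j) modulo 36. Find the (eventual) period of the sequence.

We have x_1 = 8,  x_2 = 11,  x_3 = 13,  x_4 = 25,  x_5 = 29,  x_6 = 29,  x_7 = 1,  x_8 = 25,  x_9 = 5,  x_{10} = 29,  x_{11} = 25,  x_{12} = 25,  x_{13} = 17,  x_{14} = 29,  x_{15} = 13,  x_{16} = 25.
Since (x_{15}, x_{16}) = (x_3, x_4) = (13, 25) (two consecutive terms determine the rest), the sequence is eventually periodic: after a pre-period of length 2 it cycles with period 12.

12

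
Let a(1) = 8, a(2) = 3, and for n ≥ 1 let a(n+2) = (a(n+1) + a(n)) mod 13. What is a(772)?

Listing terms: a(1) = 8; a(2) = 3; a(3) = 11; a(4) = 1; a(5) = 12; a(6) = 0; a(7) = 12; a(8) = 12; a(9) = 11; a(10) = 10; a(11) = 8; a(12) = 5; a(13) = 0; a(14) = 5; a(15) = 5; a(16) = 10; a(17) = 2; a(18) = 12; a(19) = 1; a(20) = 0; a(21) = 1; a(22) = 1; a(23) = 2; a(24) = 3; a(25) = 5; a(26) = 8; a(27) = 0; a(28) = 8; a(29) = 8; a(30) = 3.
Since (a(29), a(30)) = (a(1), a(2)) = (8, 3) (two consecutive terms determine the rest), the sequence is periodic with period 28.
So a(772) = a(1 + ((772-1) mod 28)) = a(16) = 10.

10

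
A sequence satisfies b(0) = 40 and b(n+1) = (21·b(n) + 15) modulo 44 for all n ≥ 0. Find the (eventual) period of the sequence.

4

We have b(0) = 40; b(1) = 19; b(2) = 18; b(3) = 41; b(4) = 40.
Since b(4) = b(0) = 40, the sequence is periodic with period 4.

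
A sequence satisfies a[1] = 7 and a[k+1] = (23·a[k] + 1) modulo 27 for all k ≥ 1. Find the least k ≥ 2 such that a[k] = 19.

a[1] = 7; a[2] = 0; a[3] = 1; a[4] = 24; a[5] = 13; a[6] = 3; a[7] = 16; a[8] = 18; a[9] = 10; a[10] = 15; a[11] = 22; a[12] = 21; a[13] = 25; a[14] = 9; a[15] = 19; a[16] = 6; a[17] = 4; a[18] = 12; a[19] = 7.
The sequence repeats with period 18.
The value 19 first appears (with k ≥ 2) at a[15].

15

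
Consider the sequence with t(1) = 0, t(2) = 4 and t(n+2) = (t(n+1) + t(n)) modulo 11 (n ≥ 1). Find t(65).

t(1) = 0,  t(2) = 4,  t(3) = 4,  t(4) = 8,  t(5) = 1,  t(6) = 9,  t(7) = 10,  t(8) = 8,  t(9) = 7,  t(10) = 4,  t(11) = 0,  t(12) = 4.
The sequence repeats with period 10.
So t(65) = t(1 + ((65-1) mod 10)) = t(5) = 1.

1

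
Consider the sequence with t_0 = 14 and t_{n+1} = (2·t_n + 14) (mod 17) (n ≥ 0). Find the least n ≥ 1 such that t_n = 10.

Computing terms: t_0 = 14; t_1 = 8; t_2 = 13; t_3 = 6; t_4 = 9; t_5 = 15; t_6 = 10; t_7 = 0; t_8 = 14.
The sequence repeats with period 8.
The value 10 first appears (with n ≥ 1) at t_6.

6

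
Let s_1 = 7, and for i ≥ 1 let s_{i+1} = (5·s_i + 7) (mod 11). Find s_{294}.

We have s_1 = 7,  s_2 = 9,  s_3 = 8,  s_4 = 3,  s_5 = 0,  s_6 = 7.
The sequence repeats with period 5.
So s_{294} = s_{1 + ((294-1) mod 5)} = s_4 = 3.

3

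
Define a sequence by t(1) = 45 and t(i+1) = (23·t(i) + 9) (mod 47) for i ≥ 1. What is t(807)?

2

Listing terms: t(1) = 45, t(2) = 10, t(3) = 4, t(4) = 7, t(5) = 29, t(6) = 18, t(7) = 0, t(8) = 9, t(9) = 28, t(10) = 42, t(11) = 35, t(12) = 15, t(13) = 25, t(14) = 20, t(15) = 46, t(16) = 33, t(17) = 16, t(18) = 1, t(19) = 32, t(20) = 40, t(21) = 36, t(22) = 38, t(23) = 37, t(24) = 14, t(25) = 2, t(26) = 8, t(27) = 5, t(28) = 30, t(29) = 41, t(30) = 12, t(31) = 3, t(32) = 31, t(33) = 17, t(34) = 24, t(35) = 44, t(36) = 34, t(37) = 39, t(38) = 13, t(39) = 26, t(40) = 43, t(41) = 11, t(42) = 27, t(43) = 19, t(44) = 23, t(45) = 21, t(46) = 22, t(47) = 45.
Since t(47) = t(1) = 45, the sequence is periodic with period 46.
(807 - 1) mod 46 = 24, so t(807) = t(25) = 2.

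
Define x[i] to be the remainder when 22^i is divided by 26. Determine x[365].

16

x[1] = 22,  x[2] = 16,  x[3] = 14,  x[4] = 22.
The sequence repeats with period 3.
(365 - 1) mod 3 = 1, so x[365] = x[2] = 16.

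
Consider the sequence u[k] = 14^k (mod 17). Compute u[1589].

12

u[1] = 14, u[2] = 9, u[3] = 7, u[4] = 13, u[5] = 12, u[6] = 15, u[7] = 6, u[8] = 16, u[9] = 3, u[10] = 8, u[11] = 10, u[12] = 4, u[13] = 5, u[14] = 2, u[15] = 11, u[16] = 1, u[17] = 14.
Since u[17] = u[1] = 14, the sequence is periodic with period 16.
(1589 - 1) mod 16 = 4, so u[1589] = u[5] = 12.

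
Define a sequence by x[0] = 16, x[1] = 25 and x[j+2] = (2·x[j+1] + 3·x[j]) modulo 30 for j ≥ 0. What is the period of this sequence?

We have x[0] = 16, x[1] = 25, x[2] = 8, x[3] = 1, x[4] = 26, x[5] = 25, x[6] = 8.
Since (x[5], x[6]) = (x[1], x[2]) = (25, 8) (two consecutive terms determine the rest), the sequence is eventually periodic: after a pre-period of length 1 it cycles with period 4.

4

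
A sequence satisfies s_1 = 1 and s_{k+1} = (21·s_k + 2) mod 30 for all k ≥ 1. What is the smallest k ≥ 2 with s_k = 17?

s_1 = 1, s_2 = 23, s_3 = 5, s_4 = 17, s_5 = 29, s_6 = 11, s_7 = 23.
Since s_7 = s_2 = 23, the sequence is eventually periodic: after a pre-period of length 1 it cycles with period 5.
The value 17 first appears (with k ≥ 2) at s_4.

4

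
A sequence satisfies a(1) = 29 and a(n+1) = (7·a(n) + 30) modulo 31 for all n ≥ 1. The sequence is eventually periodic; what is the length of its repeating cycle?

15

We have a(1) = 29, a(2) = 16, a(3) = 18, a(4) = 1, a(5) = 6, a(6) = 10, a(7) = 7, a(8) = 17, a(9) = 25, a(10) = 19, a(11) = 8, a(12) = 24, a(13) = 12, a(14) = 21, a(15) = 22, a(16) = 29.
Since a(16) = a(1) = 29, the sequence is periodic with period 15.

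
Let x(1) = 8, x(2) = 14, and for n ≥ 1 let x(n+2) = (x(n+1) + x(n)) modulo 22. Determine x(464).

x(1) = 8, x(2) = 14, x(3) = 0, x(4) = 14, x(5) = 14, x(6) = 6, x(7) = 20, x(8) = 4, x(9) = 2, x(10) = 6, x(11) = 8, x(12) = 14.
The sequence repeats with period 10.
(464 - 1) mod 10 = 3, so x(464) = x(4) = 14.

14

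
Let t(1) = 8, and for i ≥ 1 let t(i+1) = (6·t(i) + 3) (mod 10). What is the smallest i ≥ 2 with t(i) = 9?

3

Listing terms: t(1) = 8,  t(2) = 1,  t(3) = 9,  t(4) = 7,  t(5) = 5,  t(6) = 3,  t(7) = 1.
Since t(7) = t(2) = 1, the sequence is eventually periodic: after a pre-period of length 1 it cycles with period 5.
The value 9 first appears (with i ≥ 2) at t(3).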